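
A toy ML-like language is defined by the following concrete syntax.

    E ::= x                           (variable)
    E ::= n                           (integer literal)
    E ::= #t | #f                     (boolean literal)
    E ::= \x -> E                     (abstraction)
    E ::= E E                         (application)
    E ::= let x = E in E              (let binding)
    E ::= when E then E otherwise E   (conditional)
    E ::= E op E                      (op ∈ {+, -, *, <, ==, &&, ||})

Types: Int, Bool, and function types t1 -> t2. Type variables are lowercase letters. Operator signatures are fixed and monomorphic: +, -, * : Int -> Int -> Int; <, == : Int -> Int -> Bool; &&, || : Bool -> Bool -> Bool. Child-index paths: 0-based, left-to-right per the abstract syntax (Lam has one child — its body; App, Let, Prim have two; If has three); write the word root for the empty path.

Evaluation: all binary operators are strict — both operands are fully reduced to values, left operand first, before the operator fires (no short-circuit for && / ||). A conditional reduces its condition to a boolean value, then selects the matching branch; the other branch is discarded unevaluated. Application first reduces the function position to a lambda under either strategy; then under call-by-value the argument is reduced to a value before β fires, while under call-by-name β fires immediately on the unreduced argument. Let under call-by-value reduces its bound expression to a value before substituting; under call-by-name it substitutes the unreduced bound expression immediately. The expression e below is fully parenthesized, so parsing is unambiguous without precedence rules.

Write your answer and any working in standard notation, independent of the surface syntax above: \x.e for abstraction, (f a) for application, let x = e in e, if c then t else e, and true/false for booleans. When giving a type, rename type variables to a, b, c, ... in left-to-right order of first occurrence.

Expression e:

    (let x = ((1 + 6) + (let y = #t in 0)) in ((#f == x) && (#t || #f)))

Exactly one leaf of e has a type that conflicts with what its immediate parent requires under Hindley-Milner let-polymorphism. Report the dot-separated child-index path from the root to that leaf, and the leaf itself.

Answer: 1.0.0 : false

Trace:
  unify Int ~ Int
  unify Int ~ Int
  unify Int ~ Int
let y : Bool
  unify Int ~ Int
let x : Int
  unify Bool ~ Int
  FAIL: mismatch Bool ~ Int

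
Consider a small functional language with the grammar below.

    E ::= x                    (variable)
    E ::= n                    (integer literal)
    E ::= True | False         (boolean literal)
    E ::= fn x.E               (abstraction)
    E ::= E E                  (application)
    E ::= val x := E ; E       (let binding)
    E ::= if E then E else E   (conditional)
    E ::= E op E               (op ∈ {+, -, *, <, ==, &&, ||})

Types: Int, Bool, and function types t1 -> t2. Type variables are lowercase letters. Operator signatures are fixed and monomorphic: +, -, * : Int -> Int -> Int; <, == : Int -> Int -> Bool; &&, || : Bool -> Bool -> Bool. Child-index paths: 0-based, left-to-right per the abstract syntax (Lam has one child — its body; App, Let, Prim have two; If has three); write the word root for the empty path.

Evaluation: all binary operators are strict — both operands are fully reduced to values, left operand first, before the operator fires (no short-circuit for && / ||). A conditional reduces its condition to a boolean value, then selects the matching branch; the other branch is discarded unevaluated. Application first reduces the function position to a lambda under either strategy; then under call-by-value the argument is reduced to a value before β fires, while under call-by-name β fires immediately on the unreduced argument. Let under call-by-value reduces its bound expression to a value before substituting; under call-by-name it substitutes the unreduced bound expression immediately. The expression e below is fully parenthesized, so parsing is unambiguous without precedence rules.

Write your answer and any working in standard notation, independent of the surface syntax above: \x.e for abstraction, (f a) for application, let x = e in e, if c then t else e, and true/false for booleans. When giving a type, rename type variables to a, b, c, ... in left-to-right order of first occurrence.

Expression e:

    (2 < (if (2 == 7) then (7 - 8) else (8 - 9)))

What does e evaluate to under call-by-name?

Answer: false

Derivation:
step 0: (2 < (if (2 == 7) then (7 - 8) else (8 - 9)))
step 1: [delta@1.0] (2 < (if false then (7 - 8) else (8 - 9)))
step 2: [if@1] (2 < (8 - 9))
step 3: [delta@1] (2 < -1)
step 4: [delta@root] false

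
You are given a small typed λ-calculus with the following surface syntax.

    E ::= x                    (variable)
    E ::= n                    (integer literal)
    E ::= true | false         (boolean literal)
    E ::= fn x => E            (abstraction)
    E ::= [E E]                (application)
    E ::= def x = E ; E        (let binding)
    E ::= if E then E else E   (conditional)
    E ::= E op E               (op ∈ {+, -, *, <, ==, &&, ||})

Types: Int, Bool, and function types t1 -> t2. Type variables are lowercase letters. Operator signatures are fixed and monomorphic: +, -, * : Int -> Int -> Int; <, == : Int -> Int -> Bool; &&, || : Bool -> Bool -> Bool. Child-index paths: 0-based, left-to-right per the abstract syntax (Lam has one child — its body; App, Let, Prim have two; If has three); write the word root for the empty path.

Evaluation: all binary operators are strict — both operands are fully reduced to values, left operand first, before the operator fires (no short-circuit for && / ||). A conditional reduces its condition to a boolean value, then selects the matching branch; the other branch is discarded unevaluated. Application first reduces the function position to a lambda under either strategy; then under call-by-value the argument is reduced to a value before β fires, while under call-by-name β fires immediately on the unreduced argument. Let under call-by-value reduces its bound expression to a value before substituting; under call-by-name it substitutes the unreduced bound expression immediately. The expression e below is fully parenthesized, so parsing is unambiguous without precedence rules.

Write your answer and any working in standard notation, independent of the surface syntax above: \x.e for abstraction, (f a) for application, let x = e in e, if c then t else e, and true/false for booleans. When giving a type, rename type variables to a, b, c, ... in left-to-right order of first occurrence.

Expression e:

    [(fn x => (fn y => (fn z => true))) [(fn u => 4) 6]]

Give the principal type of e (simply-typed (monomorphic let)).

Working:
\z._ : c -> Bool
\y._ : b -> c -> Bool
\x._ : a -> b -> c -> Bool
\u._ : d -> Int
  unify d -> Int ~ Int -> e
  unify d ~ Int
  unify Int ~ e
_ _ : Int
  unify a -> b -> c -> Bool ~ Int -> f
  unify a ~ Int
  unify b -> c -> Bool ~ f
_ _ : b -> c -> Bool

Answer: a -> b -> Bool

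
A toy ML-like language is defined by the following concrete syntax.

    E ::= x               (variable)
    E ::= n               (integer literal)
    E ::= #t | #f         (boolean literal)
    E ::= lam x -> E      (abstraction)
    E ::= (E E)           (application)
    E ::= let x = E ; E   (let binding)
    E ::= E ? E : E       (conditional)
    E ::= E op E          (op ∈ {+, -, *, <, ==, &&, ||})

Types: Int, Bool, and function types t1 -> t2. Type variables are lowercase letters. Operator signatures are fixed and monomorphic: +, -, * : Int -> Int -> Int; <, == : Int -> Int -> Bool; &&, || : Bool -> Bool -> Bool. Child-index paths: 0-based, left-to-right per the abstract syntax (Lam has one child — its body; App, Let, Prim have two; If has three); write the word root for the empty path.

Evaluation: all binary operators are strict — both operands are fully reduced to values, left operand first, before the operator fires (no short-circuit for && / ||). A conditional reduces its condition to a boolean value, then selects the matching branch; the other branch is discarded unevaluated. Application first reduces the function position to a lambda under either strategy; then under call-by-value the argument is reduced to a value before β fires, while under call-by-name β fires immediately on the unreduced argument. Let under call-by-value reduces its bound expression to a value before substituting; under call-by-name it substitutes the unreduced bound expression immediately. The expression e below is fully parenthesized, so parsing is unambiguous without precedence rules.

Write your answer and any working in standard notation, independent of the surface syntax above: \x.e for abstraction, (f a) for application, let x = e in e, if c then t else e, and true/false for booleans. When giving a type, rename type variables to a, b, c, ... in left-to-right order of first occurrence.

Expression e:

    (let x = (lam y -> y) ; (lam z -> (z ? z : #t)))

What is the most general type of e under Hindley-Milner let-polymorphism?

Answer: Bool -> Bool

Trace:
y : a
\y._ : a -> a
let x : forall. a -> a
z : b
  unify b ~ Bool
z : Bool
  unify Bool ~ Bool
\z._ : Bool -> Bool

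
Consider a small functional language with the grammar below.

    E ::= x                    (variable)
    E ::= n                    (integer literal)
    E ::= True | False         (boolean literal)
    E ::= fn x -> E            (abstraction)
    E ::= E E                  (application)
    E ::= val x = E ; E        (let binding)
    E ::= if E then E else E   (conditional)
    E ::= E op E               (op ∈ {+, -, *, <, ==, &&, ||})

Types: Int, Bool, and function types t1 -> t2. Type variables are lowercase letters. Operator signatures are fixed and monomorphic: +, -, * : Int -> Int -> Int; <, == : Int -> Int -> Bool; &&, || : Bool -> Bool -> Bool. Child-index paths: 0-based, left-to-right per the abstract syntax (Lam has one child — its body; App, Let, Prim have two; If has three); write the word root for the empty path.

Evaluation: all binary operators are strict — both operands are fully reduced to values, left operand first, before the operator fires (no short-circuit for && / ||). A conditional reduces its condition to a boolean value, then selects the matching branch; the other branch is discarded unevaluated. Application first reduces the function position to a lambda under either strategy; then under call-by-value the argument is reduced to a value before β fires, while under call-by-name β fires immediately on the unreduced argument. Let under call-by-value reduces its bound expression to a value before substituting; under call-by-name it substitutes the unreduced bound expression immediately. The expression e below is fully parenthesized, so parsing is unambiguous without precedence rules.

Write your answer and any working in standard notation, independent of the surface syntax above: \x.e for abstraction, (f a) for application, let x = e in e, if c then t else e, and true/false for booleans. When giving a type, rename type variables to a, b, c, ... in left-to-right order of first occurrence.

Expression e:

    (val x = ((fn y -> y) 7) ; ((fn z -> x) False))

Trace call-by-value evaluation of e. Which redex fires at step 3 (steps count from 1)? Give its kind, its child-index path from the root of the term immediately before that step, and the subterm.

Answer: beta at root : ((\z.7) false)

Derivation:
step 0: (let x = ((\y.y) 7) in ((\z.x) false))
step 1: [beta@0] (let x = 7 in ((\z.x) false))
step 2: [let@root] ((\z.7) false)
step 3: [beta@root] 7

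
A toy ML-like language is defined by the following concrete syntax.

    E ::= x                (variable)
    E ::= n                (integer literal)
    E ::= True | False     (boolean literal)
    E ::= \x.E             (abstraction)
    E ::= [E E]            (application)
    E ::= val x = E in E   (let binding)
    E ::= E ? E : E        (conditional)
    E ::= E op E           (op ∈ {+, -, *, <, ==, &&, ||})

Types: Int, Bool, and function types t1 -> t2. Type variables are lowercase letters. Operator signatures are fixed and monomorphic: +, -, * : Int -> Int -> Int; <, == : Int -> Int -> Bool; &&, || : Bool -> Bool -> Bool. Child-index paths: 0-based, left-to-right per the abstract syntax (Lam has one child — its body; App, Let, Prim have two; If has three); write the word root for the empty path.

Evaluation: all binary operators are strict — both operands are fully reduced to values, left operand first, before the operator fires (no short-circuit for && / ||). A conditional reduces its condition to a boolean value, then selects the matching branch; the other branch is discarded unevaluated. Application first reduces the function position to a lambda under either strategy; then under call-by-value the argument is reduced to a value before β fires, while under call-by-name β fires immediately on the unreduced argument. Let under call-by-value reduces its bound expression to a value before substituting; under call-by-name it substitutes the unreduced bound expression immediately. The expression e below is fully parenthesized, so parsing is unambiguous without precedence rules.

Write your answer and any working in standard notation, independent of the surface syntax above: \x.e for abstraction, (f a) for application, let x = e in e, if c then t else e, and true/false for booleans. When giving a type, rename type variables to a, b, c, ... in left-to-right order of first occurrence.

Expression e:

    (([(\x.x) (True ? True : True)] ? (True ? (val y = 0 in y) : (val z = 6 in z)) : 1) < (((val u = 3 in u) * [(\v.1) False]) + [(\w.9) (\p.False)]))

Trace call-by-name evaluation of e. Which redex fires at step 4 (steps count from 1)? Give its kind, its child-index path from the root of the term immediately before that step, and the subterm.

Trace:
step 0: ((if ((\x.x) (if true then true else true)) then (if true then (let y = 0 in y) else (let z = 6 in z)) else 1) < (((let u = 3 in u) * ((\v.1) false)) + ((\w.9) (\p.false))))
step 1: [beta@0.0] ((if (if true then true else true) then (if true then (let y = 0 in y) else (let z = 6 in z)) else 1) < (((let u = 3 in u) * ((\v.1) false)) + ((\w.9) (\p.false))))
step 2: [if@0.0] ((if true then (if true then (let y = 0 in y) else (let z = 6 in z)) else 1) < (((let u = 3 in u) * ((\v.1) false)) + ((\w.9) (\p.false))))
step 3: [if@0] ((if true then (let y = 0 in y) else (let z = 6 in z)) < (((let u = 3 in u) * ((\v.1) false)) + ((\w.9) (\p.false))))
step 4: [if@0] ((let y = 0 in y) < (((let u = 3 in u) * ((\v.1) false)) + ((\w.9) (\p.false))))

Answer: if at 0 : (if true then (let y = 0 in y) else (let z = 6 in z))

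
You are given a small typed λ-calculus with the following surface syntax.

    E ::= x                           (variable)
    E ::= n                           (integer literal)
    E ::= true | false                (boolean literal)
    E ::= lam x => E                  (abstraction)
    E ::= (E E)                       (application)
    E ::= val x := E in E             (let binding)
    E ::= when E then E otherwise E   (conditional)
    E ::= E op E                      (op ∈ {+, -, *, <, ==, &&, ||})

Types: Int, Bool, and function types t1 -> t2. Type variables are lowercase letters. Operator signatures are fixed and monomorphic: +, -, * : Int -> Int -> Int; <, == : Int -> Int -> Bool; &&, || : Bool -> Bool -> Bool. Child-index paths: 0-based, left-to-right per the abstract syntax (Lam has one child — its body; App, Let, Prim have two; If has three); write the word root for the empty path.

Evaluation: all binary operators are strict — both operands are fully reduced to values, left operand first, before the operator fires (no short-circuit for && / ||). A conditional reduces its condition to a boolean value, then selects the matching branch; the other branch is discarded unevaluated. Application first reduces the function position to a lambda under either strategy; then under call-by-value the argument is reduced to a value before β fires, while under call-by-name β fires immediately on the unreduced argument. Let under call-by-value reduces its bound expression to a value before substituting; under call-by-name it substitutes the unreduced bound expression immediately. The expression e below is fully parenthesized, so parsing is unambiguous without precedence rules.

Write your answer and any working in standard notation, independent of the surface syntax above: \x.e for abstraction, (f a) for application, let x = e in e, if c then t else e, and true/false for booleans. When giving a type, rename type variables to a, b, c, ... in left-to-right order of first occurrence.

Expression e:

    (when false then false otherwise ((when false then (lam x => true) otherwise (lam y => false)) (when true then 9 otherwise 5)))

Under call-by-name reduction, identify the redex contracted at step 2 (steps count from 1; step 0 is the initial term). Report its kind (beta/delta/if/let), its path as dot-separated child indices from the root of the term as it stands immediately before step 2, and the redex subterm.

Answer: if at 0 : (if false then (\x.true) else (\y.false))

Trace:
step 0: (if false then false else ((if false then (\x.true) else (\y.false)) (if true then 9 else 5)))
step 1: [if@root] ((if false then (\x.true) else (\y.false)) (if true then 9 else 5))
step 2: [if@0] ((\y.false) (if true then 9 else 5))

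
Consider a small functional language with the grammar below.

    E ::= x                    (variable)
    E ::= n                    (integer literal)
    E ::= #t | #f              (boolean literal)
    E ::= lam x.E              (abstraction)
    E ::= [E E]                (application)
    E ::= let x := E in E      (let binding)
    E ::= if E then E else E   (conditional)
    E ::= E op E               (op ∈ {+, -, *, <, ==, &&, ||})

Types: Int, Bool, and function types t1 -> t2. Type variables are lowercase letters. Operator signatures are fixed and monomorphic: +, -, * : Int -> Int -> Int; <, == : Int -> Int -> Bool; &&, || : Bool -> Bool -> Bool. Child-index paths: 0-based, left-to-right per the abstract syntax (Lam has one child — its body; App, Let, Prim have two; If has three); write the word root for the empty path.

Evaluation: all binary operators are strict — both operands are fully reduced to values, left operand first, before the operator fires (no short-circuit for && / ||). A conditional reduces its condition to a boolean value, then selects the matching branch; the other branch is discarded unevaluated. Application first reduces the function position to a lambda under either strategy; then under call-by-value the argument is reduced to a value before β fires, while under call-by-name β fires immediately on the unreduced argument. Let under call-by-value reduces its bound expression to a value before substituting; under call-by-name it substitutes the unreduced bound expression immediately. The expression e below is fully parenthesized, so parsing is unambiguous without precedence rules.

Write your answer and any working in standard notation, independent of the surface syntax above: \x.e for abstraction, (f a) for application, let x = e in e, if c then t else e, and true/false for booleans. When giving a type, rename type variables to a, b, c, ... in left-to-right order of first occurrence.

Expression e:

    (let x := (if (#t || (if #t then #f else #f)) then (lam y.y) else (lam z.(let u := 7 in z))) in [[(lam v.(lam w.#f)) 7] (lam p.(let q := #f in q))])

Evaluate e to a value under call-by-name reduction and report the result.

Working:
step 0: (let x = (if (true || (if true then false else false)) then (\y.y) else (\z.(let u = 7 in z))) in (((\v.(\w.false)) 7) (\p.(let q = false in q))))
step 1: [let@root] (((\v.(\w.false)) 7) (\p.(let q = false in q)))
step 2: [beta@0] ((\w.false) (\p.(let q = false in q)))
step 3: [beta@root] false

Answer: false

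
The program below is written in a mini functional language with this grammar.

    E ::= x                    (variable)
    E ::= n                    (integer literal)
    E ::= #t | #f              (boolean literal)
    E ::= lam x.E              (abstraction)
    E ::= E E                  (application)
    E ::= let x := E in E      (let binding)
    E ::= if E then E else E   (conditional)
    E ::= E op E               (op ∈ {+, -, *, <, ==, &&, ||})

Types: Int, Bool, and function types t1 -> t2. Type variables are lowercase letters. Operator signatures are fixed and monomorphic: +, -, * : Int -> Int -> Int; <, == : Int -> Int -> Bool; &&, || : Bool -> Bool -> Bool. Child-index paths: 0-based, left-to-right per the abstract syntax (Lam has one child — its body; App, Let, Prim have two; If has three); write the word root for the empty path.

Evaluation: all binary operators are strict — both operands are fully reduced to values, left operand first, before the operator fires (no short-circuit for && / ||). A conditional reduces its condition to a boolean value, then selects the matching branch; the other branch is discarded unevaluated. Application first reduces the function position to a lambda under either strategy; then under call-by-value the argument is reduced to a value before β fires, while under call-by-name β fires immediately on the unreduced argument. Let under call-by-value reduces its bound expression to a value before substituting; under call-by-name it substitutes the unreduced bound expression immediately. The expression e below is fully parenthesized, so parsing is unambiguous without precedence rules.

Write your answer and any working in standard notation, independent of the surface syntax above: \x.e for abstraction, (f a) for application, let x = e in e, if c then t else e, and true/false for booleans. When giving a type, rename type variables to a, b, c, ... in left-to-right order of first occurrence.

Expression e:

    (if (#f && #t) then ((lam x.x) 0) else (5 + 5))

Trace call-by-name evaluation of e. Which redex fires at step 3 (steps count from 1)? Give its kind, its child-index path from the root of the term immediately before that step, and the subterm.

Trace:
step 0: (if (false && true) then ((\x.x) 0) else (5 + 5))
step 1: [delta@0] (if false then ((\x.x) 0) else (5 + 5))
step 2: [if@root] (5 + 5)
step 3: [delta@root] 10

Answer: delta at root : (5 + 5)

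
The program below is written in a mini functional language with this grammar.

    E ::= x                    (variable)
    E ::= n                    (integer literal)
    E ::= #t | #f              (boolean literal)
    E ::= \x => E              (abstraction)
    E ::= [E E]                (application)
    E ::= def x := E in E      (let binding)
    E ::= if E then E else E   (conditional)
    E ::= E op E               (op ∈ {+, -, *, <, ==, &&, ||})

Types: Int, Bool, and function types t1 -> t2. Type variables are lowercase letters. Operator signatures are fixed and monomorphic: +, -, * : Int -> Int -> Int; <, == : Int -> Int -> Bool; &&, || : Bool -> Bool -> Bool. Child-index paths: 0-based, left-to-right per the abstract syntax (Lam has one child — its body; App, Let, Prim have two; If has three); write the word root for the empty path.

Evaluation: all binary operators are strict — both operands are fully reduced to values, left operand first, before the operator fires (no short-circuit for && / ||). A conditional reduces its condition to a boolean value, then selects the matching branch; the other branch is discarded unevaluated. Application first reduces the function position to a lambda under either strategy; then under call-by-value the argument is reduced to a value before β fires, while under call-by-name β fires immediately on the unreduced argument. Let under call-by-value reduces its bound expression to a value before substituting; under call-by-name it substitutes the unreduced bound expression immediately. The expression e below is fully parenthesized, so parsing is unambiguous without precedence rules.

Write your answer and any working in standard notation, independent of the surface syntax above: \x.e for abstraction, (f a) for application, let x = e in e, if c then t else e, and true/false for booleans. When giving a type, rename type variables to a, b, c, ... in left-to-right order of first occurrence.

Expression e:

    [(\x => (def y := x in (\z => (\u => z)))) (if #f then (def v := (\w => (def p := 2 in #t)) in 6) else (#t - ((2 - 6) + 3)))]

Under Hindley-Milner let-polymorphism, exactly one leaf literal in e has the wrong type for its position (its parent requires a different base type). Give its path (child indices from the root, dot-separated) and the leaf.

Answer: 1.2.0 : true

Trace:
x : a
let y : a
z : b
\u._ : c -> b
\z._ : b -> c -> b
\x._ : a -> b -> c -> b
  unify Bool ~ Bool
let p : Int
\w._ : d -> Bool
let v : forall. d -> Bool
  unify Bool ~ Int
  FAIL: mismatch Bool ~ Int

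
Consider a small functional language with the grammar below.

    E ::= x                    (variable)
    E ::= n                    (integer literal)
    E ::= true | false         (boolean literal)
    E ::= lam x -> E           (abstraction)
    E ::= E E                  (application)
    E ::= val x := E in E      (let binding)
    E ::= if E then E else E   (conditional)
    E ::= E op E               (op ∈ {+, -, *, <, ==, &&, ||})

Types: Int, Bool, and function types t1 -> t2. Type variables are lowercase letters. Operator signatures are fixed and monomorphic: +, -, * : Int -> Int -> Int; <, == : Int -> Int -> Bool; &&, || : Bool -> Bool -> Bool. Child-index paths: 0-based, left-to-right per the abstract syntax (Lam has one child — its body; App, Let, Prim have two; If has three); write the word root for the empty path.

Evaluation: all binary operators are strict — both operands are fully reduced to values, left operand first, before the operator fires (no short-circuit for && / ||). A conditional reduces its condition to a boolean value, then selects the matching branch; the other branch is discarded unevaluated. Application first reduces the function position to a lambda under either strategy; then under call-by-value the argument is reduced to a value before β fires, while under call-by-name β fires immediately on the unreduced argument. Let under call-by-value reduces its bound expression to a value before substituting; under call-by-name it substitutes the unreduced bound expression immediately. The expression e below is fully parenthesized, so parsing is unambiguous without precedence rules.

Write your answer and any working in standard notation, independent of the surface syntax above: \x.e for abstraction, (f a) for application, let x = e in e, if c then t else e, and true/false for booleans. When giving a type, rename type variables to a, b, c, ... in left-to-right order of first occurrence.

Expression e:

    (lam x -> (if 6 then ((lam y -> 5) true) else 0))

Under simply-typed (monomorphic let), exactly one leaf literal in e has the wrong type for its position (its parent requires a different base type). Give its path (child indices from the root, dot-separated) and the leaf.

Answer: 0.0 : 6

Trace:
  unify Int ~ Bool
  FAIL: mismatch Int ~ Bool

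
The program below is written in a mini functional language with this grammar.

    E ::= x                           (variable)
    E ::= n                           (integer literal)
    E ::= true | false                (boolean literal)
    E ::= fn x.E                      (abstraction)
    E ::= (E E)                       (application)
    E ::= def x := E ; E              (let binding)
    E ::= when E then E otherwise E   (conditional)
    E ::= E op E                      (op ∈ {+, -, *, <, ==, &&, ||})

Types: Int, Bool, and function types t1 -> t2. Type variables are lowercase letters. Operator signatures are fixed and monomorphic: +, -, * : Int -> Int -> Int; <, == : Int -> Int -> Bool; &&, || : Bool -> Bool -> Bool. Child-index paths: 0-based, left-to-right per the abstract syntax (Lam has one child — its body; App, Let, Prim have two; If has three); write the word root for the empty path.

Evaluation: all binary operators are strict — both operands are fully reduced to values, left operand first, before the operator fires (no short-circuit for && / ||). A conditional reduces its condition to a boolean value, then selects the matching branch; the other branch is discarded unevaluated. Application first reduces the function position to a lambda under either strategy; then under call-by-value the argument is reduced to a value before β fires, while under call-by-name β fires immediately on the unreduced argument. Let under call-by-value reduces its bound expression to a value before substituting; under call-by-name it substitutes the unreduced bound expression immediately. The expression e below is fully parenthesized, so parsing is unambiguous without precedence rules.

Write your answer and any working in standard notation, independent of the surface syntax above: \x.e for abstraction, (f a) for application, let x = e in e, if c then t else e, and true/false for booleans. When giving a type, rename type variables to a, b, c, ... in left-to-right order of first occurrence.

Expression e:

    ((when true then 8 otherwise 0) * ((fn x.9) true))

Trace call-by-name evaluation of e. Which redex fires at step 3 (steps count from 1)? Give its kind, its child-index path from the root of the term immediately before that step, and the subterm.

Answer: delta at root : (8 * 9)

Derivation:
step 0: ((if true then 8 else 0) * ((\x.9) true))
step 1: [if@0] (8 * ((\x.9) true))
step 2: [beta@1] (8 * 9)
step 3: [delta@root] 72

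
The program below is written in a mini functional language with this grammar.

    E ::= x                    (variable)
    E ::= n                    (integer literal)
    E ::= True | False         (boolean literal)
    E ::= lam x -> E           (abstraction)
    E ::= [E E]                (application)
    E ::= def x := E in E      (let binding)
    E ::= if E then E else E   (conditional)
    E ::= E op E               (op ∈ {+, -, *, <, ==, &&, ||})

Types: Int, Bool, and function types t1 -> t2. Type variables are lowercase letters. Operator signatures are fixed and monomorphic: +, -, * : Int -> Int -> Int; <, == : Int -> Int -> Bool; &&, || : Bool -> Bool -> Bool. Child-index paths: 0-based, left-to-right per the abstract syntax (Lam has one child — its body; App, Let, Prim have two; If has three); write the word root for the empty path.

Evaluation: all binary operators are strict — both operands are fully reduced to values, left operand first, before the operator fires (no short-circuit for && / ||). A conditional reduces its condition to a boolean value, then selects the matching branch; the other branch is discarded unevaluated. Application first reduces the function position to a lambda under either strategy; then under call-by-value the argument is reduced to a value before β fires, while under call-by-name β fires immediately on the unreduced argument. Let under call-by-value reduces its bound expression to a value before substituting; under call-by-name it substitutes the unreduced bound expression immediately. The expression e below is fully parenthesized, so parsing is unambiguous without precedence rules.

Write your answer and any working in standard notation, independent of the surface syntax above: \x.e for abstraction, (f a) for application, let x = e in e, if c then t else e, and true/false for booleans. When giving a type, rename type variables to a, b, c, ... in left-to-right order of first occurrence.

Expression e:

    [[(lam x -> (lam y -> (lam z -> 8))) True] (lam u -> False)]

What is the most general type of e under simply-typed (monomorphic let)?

Working:
\z._ : c -> Int
\y._ : b -> c -> Int
\x._ : a -> b -> c -> Int
  unify a -> b -> c -> Int ~ Bool -> d
  unify a ~ Bool
  unify b -> c -> Int ~ d
_ _ : b -> c -> Int
\u._ : e -> Bool
  unify b -> c -> Int ~ (e -> Bool) -> f
  unify b ~ e -> Bool
  unify c -> Int ~ f
_ _ : c -> Int

Answer: a -> Int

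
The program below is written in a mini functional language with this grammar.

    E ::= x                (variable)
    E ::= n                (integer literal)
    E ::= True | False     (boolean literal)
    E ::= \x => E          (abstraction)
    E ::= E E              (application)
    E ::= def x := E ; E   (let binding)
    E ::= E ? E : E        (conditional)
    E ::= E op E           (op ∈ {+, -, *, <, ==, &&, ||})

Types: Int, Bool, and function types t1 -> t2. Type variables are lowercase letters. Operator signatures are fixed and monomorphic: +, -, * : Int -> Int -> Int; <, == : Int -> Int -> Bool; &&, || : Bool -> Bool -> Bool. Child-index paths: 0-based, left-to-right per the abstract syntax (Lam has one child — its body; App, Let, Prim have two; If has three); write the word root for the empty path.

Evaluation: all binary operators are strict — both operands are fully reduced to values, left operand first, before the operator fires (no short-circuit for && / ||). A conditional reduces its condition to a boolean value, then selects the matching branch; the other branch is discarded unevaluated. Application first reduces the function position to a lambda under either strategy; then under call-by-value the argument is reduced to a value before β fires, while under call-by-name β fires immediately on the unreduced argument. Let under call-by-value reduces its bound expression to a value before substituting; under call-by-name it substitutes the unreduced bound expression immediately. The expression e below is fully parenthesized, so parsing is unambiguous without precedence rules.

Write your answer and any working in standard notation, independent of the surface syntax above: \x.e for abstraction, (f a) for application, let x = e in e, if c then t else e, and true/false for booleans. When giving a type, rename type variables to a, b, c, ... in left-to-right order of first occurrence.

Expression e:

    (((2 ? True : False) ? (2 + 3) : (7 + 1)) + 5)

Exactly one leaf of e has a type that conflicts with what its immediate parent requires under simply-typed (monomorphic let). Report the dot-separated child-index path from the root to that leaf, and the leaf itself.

Trace:
  unify Int ~ Bool
  FAIL: mismatch Int ~ Bool

Answer: 0.0.0 : 2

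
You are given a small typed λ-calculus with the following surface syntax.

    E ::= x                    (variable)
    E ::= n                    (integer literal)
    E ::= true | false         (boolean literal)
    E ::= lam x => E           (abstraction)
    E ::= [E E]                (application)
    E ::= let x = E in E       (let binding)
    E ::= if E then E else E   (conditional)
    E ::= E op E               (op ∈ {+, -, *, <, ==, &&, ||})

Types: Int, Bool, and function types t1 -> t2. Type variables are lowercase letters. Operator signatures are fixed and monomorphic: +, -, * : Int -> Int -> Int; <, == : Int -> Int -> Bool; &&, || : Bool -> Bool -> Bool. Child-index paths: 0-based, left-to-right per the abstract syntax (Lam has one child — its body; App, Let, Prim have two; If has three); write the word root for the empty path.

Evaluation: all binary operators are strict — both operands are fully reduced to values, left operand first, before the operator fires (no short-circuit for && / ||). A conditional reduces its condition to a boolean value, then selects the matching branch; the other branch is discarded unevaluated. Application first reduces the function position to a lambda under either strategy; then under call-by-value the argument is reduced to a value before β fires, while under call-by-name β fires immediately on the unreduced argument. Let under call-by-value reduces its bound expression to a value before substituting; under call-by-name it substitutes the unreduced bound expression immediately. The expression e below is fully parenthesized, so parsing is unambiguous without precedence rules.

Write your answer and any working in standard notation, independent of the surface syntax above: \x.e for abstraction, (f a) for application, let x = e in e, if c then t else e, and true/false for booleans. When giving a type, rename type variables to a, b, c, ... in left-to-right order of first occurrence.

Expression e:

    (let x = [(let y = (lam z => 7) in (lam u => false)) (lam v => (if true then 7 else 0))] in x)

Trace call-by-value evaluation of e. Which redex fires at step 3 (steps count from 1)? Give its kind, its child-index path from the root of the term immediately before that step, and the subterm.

Working:
step 0: (let x = ((let y = (\z.7) in (\u.false)) (\v.(if true then 7 else 0))) in x)
step 1: [let@0.0] (let x = ((\u.false) (\v.(if true then 7 else 0))) in x)
step 2: [beta@0] (let x = false in x)
step 3: [let@root] false

Answer: let at root : (let x = false in x)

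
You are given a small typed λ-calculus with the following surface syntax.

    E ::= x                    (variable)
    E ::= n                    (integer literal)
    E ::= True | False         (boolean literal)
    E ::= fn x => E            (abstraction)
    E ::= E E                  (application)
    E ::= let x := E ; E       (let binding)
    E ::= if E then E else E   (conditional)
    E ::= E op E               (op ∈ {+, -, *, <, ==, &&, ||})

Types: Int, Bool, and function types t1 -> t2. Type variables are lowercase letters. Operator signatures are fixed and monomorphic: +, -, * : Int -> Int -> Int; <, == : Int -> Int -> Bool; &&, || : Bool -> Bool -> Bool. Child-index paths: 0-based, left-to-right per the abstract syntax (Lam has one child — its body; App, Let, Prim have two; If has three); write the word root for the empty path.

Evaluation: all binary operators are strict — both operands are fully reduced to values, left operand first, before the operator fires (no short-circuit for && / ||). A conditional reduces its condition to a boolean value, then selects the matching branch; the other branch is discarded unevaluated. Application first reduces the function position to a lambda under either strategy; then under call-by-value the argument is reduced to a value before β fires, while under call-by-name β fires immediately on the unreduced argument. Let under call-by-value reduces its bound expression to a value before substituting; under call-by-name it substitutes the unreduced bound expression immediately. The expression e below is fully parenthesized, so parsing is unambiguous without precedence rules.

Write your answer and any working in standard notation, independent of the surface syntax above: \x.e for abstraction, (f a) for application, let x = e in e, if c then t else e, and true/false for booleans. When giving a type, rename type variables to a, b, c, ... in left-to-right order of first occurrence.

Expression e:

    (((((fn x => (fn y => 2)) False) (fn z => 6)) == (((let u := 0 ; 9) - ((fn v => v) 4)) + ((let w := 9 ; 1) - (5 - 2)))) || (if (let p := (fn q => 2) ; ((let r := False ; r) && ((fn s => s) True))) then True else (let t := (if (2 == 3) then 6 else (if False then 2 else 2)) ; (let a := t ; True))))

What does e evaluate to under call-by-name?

Trace:
step 0: (((((\x.(\y.2)) false) (\z.6)) == (((let u = 0 in 9) - ((\v.v) 4)) + ((let w = 9 in 1) - (5 - 2)))) || (if (let p = (\q.2) in ((let r = false in r) && ((\s.s) true))) then true else (let t = (if (2 == 3) then 6 else (if false then 2 else 2)) in (let a = t in true))))
step 1: [beta@0.0.0] ((((\y.2) (\z.6)) == (((let u = 0 in 9) - ((\v.v) 4)) + ((let w = 9 in 1) - (5 - 2)))) || (if (let p = (\q.2) in ((let r = false in r) && ((\s.s) true))) then true else (let t = (if (2 == 3) then 6 else (if false then 2 else 2)) in (let a = t in true))))
step 2: [beta@0.0] ((2 == (((let u = 0 in 9) - ((\v.v) 4)) + ((let w = 9 in 1) - (5 - 2)))) || (if (let p = (\q.2) in ((let r = false in r) && ((\s.s) true))) then true else (let t = (if (2 == 3) then 6 else (if false then 2 else 2)) in (let a = t in true))))
step 3: [let@0.1.0.0] ((2 == ((9 - ((\v.v) 4)) + ((let w = 9 in 1) - (5 - 2)))) || (if (let p = (\q.2) in ((let r = false in r) && ((\s.s) true))) then true else (let t = (if (2 == 3) then 6 else (if false then 2 else 2)) in (let a = t in true))))
step 4: [beta@0.1.0.1] ((2 == ((9 - 4) + ((let w = 9 in 1) - (5 - 2)))) || (if (let p = (\q.2) in ((let r = false in r) && ((\s.s) true))) then true else (let t = (if (2 == 3) then 6 else (if false then 2 else 2)) in (let a = t in true))))
step 5: [delta@0.1.0] ((2 == (5 + ((let w = 9 in 1) - (5 - 2)))) || (if (let p = (\q.2) in ((let r = false in r) && ((\s.s) true))) then true else (let t = (if (2 == 3) then 6 else (if false then 2 else 2)) in (let a = t in true))))
step 6: [let@0.1.1.0] ((2 == (5 + (1 - (5 - 2)))) || (if (let p = (\q.2) in ((let r = false in r) && ((\s.s) true))) then true else (let t = (if (2 == 3) then 6 else (if false then 2 else 2)) in (let a = t in true))))
step 7: [delta@0.1.1.1] ((2 == (5 + (1 - 3))) || (if (let p = (\q.2) in ((let r = false in r) && ((\s.s) true))) then true else (let t = (if (2 == 3) then 6 else (if false then 2 else 2)) in (let a = t in true))))
step 8: [delta@0.1.1] ((2 == (5 + -2)) || (if (let p = (\q.2) in ((let r = false in r) && ((\s.s) true))) then true else (let t = (if (2 == 3) then 6 else (if false then 2 else 2)) in (let a = t in true))))
step 9: [delta@0.1] ((2 == 3) || (if (let p = (\q.2) in ((let r = false in r) && ((\s.s) true))) then true else (let t = (if (2 == 3) then 6 else (if false then 2 else 2)) in (let a = t in true))))
step 10: [delta@0] (false || (if (let p = (\q.2) in ((let r = false in r) && ((\s.s) true))) then true else (let t = (if (2 == 3) then 6 else (if false then 2 else 2)) in (let a = t in true))))
step 11: [let@1.0] (false || (if ((let r = false in r) && ((\s.s) true)) then true else (let t = (if (2 == 3) then 6 else (if false then 2 else 2)) in (let a = t in true))))
step 12: [let@1.0.0] (false || (if (false && ((\s.s) true)) then true else (let t = (if (2 == 3) then 6 else (if false then 2 else 2)) in (let a = t in true))))
step 13: [beta@1.0.1] (false || (if (false && true) then true else (let t = (if (2 == 3) then 6 else (if false then 2 else 2)) in (let a = t in true))))
step 14: [delta@1.0] (false || (if false then true else (let t = (if (2 == 3) then 6 else (if false then 2 else 2)) in (let a = t in true))))
step 15: [if@1] (false || (let t = (if (2 == 3) then 6 else (if false then 2 else 2)) in (let a = t in true)))
step 16: [let@1] (false || (let a = (if (2 == 3) then 6 else (if false then 2 else 2)) in true))
step 17: [let@1] (false || true)
step 18: [delta@root] true

Answer: true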